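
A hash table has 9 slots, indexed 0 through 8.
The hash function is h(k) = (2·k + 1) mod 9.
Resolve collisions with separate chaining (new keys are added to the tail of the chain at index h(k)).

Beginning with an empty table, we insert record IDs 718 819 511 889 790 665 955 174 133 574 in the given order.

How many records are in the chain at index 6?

718 -> bucket 6
819 -> bucket 1
511 -> bucket 6 (collision)
889 -> bucket 6 (collision)
790 -> bucket 6 (collision)
665 -> bucket 8
955 -> bucket 3
174 -> bucket 7
133 -> bucket 6 (collision)
574 -> bucket 6 (collision)
Final buckets:
0: _
1: 819
2: _
3: 955
4: _
5: _
6: 718 -> 511 -> 889 -> 790 -> 133 -> 574
7: 174
8: 665

6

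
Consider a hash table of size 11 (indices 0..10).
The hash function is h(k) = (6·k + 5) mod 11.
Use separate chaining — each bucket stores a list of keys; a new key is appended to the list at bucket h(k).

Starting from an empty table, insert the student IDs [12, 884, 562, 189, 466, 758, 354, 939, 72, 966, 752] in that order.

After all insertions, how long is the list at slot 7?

4

12 -> bucket 0
884 -> bucket 7
562 -> bucket 0 (collision)
189 -> bucket 6
466 -> bucket 7 (collision)
758 -> bucket 10
354 -> bucket 6 (collision)
939 -> bucket 7 (collision)
72 -> bucket 8
966 -> bucket 4
752 -> bucket 7 (collision)
Final buckets:
0: 12 -> 562
1: —
2: —
3: —
4: 966
5: —
6: 189 -> 354
7: 884 -> 466 -> 939 -> 752
8: 72
9: —
10: 758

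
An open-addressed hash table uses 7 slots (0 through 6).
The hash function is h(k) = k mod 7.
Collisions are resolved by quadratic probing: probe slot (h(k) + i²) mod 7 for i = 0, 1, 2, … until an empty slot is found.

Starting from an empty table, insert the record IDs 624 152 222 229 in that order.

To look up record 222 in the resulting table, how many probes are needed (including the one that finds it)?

Insert 624: h=1, slot 1 empty -> index 1.
Insert 152: h=5, slot 5 empty -> index 5.
Insert 222: h=5, slot 5 occupied -> index 6.
Insert 229: h=5, slots 5,6 occupied -> index 2.
Table: [., 624, 229, ., ., 152, 222]
Lookup 222: h=5, probe 5,6 → found at 6.

2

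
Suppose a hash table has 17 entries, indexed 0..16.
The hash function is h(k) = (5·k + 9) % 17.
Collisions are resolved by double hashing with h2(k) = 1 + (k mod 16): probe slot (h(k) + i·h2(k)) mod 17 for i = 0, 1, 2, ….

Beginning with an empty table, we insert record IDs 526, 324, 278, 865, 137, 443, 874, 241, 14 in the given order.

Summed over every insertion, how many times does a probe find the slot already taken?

526 hashes to 4; slot 4 is free => place at 4.
324 hashes to 14; slot 14 is free => place at 14.
278 hashes to 5; slot 5 is free => place at 5.
865 hashes to 16; slot 16 is free => place at 16.
137 hashes to 14, h2=10; 14 taken => place at 7.
443 hashes to 14, h2=12; 14 taken => place at 9.
874 hashes to 10; slot 10 is free => place at 10.
241 hashes to 7, h2=2; 7,9 taken => place at 11.
14 hashes to 11, h2=15; 11,9,7,5 taken => place at 3.
Table: [∅, ∅, ∅, 14, 526, 278, ∅, 137, ∅, 443, 874, 241, ∅, ∅, 324, ∅, 865]

8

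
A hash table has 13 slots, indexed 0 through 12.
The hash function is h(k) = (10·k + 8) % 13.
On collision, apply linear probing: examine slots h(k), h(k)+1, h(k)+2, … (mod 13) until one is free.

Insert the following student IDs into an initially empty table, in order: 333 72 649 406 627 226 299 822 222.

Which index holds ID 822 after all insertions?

Insert 333: h=10, slot 10 empty -> index 10.
Insert 72: h=0, slot 0 empty -> index 0.
Insert 649: h=11, slot 11 empty -> index 11.
Insert 406: h=12, slot 12 empty -> index 12.
Insert 627: h=12, slots 12,0 occupied -> index 1.
Insert 226: h=6, slot 6 empty -> index 6.
Insert 299: h=8, slot 8 empty -> index 8.
Insert 822: h=12, slots 12,0,1 occupied -> index 2.
Insert 222: h=5, slot 5 empty -> index 5.
Table: [72, 627, 822, -, -, 222, 226, -, 299, -, 333, 649, 406]

2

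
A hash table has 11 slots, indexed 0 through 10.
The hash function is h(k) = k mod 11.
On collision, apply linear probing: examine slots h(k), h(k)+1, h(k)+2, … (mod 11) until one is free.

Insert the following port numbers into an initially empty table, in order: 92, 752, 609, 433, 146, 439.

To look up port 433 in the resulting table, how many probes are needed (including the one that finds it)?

Insert 92: h=4, slot 4 empty -> index 4.
Insert 752: h=4, slot 4 occupied -> index 5.
Insert 609: h=4, slots 4,5 occupied -> index 6.
Insert 433: h=4, slots 4,5,6 occupied -> index 7.
Insert 146: h=3, slot 3 empty -> index 3.
Insert 439: h=10, slot 10 empty -> index 10.
Table: [., ., ., 146, 92, 752, 609, 433, ., ., 439]
Lookup 433: h=4, probe 4,5,6,7 → found at 7.

4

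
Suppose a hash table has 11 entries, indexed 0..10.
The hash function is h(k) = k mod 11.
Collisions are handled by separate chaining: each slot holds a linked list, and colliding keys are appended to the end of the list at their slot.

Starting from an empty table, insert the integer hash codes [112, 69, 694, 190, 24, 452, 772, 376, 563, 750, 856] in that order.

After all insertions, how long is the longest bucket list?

6

112 → bucket 2
69 → bucket 3
694 → bucket 1
190 → bucket 3 (collision)
24 → bucket 2 (collision)
452 → bucket 1 (collision)
772 → bucket 2 (collision)
376 → bucket 2 (collision)
563 → bucket 2 (collision)
750 → bucket 2 (collision)
856 → bucket 9
Final buckets:
0: —
1: 694 -> 452
2: 112 -> 24 -> 772 -> 376 -> 563 -> 750
3: 69 -> 190
4: —
5: —
6: —
7: —
8: —
9: 856
10: —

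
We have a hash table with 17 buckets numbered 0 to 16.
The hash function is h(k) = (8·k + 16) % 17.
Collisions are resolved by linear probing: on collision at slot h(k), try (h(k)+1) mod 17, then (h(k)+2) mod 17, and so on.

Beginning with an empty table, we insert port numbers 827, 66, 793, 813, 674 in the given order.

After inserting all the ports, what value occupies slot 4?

674

827 hashes to 2; slot 2 is free -> place at 2.
66 hashes to 0; slot 0 is free -> place at 0.
793 hashes to 2; 2 taken -> place at 3.
813 hashes to 9; slot 9 is free -> place at 9.
674 hashes to 2; 2,3 taken -> place at 4.
Table: [66, ∅, 827, 793, 674, ∅, ∅, ∅, ∅, 813, ∅, ∅, ∅, ∅, ∅, ∅, ∅]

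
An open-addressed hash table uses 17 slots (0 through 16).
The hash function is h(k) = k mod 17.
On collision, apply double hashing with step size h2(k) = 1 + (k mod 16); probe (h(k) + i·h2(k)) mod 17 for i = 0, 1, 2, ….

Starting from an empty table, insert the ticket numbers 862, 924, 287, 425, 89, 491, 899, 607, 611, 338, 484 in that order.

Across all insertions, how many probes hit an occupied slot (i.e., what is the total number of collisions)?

4

862: h=12 => slot 12
924: h=6 => slot 6
287: h=15 => slot 15
425: h=0 => slot 0
89: h=4 => slot 4
491: h=15, h2=12, probe 15,10 => slot 10
899: h=15, h2=4, probe 15,2 => slot 2
607: h=12, h2=16, probe 12,11 => slot 11
611: h=16 => slot 16
338: h=15, h2=3, probe 15,1 => slot 1
484: h=8 => slot 8
Table: [425, 338, 899, _, 89, _, 924, _, 484, _, 491, 607, 862, _, _, 287, 611]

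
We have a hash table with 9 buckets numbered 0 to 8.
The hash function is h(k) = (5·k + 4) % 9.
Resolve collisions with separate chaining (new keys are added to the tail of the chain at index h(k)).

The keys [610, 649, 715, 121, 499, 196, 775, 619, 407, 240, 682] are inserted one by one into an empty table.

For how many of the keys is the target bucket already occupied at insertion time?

610 -> bucket 3
649 -> bucket 0
715 -> bucket 6
121 -> bucket 6 (collision)
499 -> bucket 6 (collision)
196 -> bucket 3 (collision)
775 -> bucket 0 (collision)
619 -> bucket 3 (collision)
407 -> bucket 5
240 -> bucket 7
682 -> bucket 3 (collision)
Final buckets:
0: 649 -> 775
1: _
2: _
3: 610 -> 196 -> 619 -> 682
4: _
5: 407
6: 715 -> 121 -> 499
7: 240
8: _

6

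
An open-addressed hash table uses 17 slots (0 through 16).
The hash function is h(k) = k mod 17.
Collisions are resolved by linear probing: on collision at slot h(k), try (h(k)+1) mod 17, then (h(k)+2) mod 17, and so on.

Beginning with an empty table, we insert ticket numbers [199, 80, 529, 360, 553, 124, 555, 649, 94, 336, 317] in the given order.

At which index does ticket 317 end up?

Insert 199: h=12, slot 12 empty → index 12.
Insert 80: h=12, slot 12 occupied → index 13.
Insert 529: h=2, slot 2 empty → index 2.
Insert 360: h=3, slot 3 empty → index 3.
Insert 553: h=9, slot 9 empty → index 9.
Insert 124: h=5, slot 5 empty → index 5.
Insert 555: h=11, slot 11 empty → index 11.
Insert 649: h=3, slot 3 occupied → index 4.
Insert 94: h=9, slot 9 occupied → index 10.
Insert 336: h=13, slot 13 occupied → index 14.
Insert 317: h=11, slots 11,12,13,14 occupied → index 15.
Table: [-, -, 529, 360, 649, 124, -, -, -, 553, 94, 555, 199, 80, 336, 317, -]

15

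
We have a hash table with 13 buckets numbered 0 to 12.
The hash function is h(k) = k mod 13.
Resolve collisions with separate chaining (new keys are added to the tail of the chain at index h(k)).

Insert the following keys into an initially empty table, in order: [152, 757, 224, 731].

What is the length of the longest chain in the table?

3

152 → bucket 9
757 → bucket 3
224 → bucket 3 (collision)
731 → bucket 3 (collision)
Final buckets:
0: .
1: .
2: .
3: 757 -> 224 -> 731
4: .
5: .
6: .
7: .
8: .
9: 152
10: .
11: .
12: .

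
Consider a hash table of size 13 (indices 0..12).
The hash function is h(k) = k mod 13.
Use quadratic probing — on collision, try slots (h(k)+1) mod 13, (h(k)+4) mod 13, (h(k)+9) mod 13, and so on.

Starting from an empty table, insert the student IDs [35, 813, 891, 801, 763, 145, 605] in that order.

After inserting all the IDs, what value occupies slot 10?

Insert 35: h=9, slot 9 empty -> index 9.
Insert 813: h=7, slot 7 empty -> index 7.
Insert 891: h=7, slot 7 occupied -> index 8.
Insert 801: h=8, slots 8,9 occupied -> index 12.
Insert 763: h=9, slot 9 occupied -> index 10.
Insert 145: h=2, slot 2 empty -> index 2.
Insert 605: h=7, slots 7,8 occupied -> index 11.
Table: [-, -, 145, -, -, -, -, 813, 891, 35, 763, 605, 801]

763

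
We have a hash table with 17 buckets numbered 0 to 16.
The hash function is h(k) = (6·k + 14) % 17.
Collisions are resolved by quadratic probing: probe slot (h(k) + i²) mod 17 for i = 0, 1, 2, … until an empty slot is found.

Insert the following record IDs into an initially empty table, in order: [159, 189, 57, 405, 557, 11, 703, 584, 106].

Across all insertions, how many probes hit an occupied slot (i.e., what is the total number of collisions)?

6

159: h=16 → slot 16
189: h=9 → slot 9
57: h=16, probe 16,0 → slot 0
405: h=13 → slot 13
557: h=7 → slot 7
11: h=12 → slot 12
703: h=16, probe 16,0,3 → slot 3
584: h=16, probe 16,0,3,8 → slot 8
106: h=4 → slot 4
Table: [57, -, -, 703, 106, -, -, 557, 584, 189, -, -, 11, 405, -, -, 159]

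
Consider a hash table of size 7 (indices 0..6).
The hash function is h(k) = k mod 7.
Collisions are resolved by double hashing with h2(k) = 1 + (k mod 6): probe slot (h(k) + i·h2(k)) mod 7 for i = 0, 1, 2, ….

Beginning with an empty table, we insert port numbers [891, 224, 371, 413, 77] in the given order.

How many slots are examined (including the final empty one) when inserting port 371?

891: h=2 => slot 2
224: h=0 => slot 0
371: h=0, h2=6, probe 0,6 => slot 6
413: h=0, h2=6, probe 0,6,5 => slot 5
77: h=0, h2=6, probe 0,6,5,4 => slot 4
Table: [224, _, 891, _, 77, 413, 371]

2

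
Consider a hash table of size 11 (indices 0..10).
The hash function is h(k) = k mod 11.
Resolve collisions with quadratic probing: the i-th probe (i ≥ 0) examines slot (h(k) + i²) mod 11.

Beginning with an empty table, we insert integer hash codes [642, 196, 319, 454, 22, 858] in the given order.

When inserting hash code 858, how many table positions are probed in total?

Insert 642: h=4, slot 4 empty → index 4.
Insert 196: h=9, slot 9 empty → index 9.
Insert 319: h=0, slot 0 empty → index 0.
Insert 454: h=3, slot 3 empty → index 3.
Insert 22: h=0, slot 0 occupied → index 1.
Insert 858: h=0, slots 0,1,4,9 occupied → index 5.
Table: [319, 22, _, 454, 642, 858, _, _, _, 196, _]

5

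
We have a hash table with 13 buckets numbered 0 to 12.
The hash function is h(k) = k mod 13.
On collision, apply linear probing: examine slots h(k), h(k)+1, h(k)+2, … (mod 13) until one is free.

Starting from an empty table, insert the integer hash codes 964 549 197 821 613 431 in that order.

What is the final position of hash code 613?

6

Insert 964: h=2, slot 2 empty -> index 2.
Insert 549: h=3, slot 3 empty -> index 3.
Insert 197: h=2, slots 2,3 occupied -> index 4.
Insert 821: h=2, slots 2,3,4 occupied -> index 5.
Insert 613: h=2, slots 2,3,4,5 occupied -> index 6.
Insert 431: h=2, slots 2,3,4,5,6 occupied -> index 7.
Table: [-, -, 964, 549, 197, 821, 613, 431, -, -, -, -, -]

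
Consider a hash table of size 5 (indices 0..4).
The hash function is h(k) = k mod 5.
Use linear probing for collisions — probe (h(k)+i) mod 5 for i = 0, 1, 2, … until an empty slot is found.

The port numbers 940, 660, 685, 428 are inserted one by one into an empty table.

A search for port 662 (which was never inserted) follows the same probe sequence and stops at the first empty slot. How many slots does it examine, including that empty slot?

940 hashes to 0; slot 0 is free => place at 0.
660 hashes to 0; 0 taken => place at 1.
685 hashes to 0; 0,1 taken => place at 2.
428 hashes to 3; slot 3 is free => place at 3.
Table: [940, 660, 685, 428, .]
Lookup 662: h=2, probe 2,3,4 → slot 4 empty, not found.

3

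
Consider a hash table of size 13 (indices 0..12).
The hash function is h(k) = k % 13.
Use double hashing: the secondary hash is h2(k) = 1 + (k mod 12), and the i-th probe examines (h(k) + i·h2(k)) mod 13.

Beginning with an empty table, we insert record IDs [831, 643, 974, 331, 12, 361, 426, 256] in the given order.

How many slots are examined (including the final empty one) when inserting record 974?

Insert 831: h=12, slot 12 empty => index 12.
Insert 643: h=6, slot 6 empty => index 6.
Insert 974: h=12, h2=3, slot 12 occupied => index 2.
Insert 331: h=6, h2=8, slot 6 occupied => index 1.
Insert 12: h=12, h2=1, slot 12 occupied => index 0.
Insert 361: h=10, slot 10 empty => index 10.
Insert 426: h=10, h2=7, slot 10 occupied => index 4.
Insert 256: h=9, slot 9 empty => index 9.
Table: [12, 331, 974, —, 426, —, 643, —, —, 256, 361, —, 831]

2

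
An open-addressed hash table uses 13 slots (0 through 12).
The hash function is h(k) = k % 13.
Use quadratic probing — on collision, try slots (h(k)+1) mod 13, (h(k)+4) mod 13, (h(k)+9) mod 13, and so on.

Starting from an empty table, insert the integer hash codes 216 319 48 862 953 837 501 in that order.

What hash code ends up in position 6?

837

Insert 216: h=8, slot 8 empty => index 8.
Insert 319: h=7, slot 7 empty => index 7.
Insert 48: h=9, slot 9 empty => index 9.
Insert 862: h=4, slot 4 empty => index 4.
Insert 953: h=4, slot 4 occupied => index 5.
Insert 837: h=5, slot 5 occupied => index 6.
Insert 501: h=7, slots 7,8 occupied => index 11.
Table: [., ., ., ., 862, 953, 837, 319, 216, 48, ., 501, .]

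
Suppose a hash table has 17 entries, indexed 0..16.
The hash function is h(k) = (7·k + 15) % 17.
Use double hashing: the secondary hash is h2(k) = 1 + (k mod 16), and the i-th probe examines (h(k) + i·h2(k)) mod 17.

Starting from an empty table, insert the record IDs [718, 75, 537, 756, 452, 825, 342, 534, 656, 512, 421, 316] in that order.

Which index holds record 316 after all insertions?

Insert 718: h=9, slot 9 empty => index 9.
Insert 75: h=13, slot 13 empty => index 13.
Insert 537: h=0, slot 0 empty => index 0.
Insert 756: h=3, slot 3 empty => index 3.
Insert 452: h=0, h2=5, slot 0 occupied => index 5.
Insert 825: h=10, slot 10 empty => index 10.
Insert 342: h=12, slot 12 empty => index 12.
Insert 534: h=13, h2=7, slots 13,3,10,0 occupied => index 7.
Insert 656: h=0, h2=1, slot 0 occupied => index 1.
Insert 512: h=12, h2=1, slots 12,13 occupied => index 14.
Insert 421: h=4, slot 4 empty => index 4.
Insert 316: h=0, h2=13, slots 0,13,9,5,1,14,10 occupied => index 6.
Table: [537, 656, —, 756, 421, 452, 316, 534, —, 718, 825, —, 342, 75, 512, —, —]

6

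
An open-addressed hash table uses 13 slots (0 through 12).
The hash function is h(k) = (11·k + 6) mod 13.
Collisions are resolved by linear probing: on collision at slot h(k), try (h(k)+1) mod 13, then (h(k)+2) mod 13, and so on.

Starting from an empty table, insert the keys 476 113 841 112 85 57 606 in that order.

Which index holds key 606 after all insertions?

6

476 hashes to 3; slot 3 is free -> place at 3.
113 hashes to 1; slot 1 is free -> place at 1.
841 hashes to 1; 1 taken -> place at 2.
112 hashes to 3; 3 taken -> place at 4.
85 hashes to 5; slot 5 is free -> place at 5.
57 hashes to 9; slot 9 is free -> place at 9.
606 hashes to 3; 3,4,5 taken -> place at 6.
Table: [., 113, 841, 476, 112, 85, 606, ., ., 57, ., ., .]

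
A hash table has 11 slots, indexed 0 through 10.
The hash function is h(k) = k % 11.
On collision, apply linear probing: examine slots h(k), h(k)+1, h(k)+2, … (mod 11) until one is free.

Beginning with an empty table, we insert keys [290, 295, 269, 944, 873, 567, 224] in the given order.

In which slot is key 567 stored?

7

Insert 290: h=4, slot 4 empty → index 4.
Insert 295: h=9, slot 9 empty → index 9.
Insert 269: h=5, slot 5 empty → index 5.
Insert 944: h=9, slot 9 occupied → index 10.
Insert 873: h=4, slots 4,5 occupied → index 6.
Insert 567: h=6, slot 6 occupied → index 7.
Insert 224: h=4, slots 4,5,6,7 occupied → index 8.
Table: [., ., ., ., 290, 269, 873, 567, 224, 295, 944]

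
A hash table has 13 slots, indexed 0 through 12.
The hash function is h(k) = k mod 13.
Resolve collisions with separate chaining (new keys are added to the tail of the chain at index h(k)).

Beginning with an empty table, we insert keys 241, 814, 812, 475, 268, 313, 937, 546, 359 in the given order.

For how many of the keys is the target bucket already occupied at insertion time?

241 → bucket 7
814 → bucket 8
812 → bucket 6
475 → bucket 7 (collision)
268 → bucket 8 (collision)
313 → bucket 1
937 → bucket 1 (collision)
546 → bucket 0
359 → bucket 8 (collision)
Final buckets:
0: 546
1: 313 -> 937
2: .
3: .
4: .
5: .
6: 812
7: 241 -> 475
8: 814 -> 268 -> 359
9: .
10: .
11: .
12: .

4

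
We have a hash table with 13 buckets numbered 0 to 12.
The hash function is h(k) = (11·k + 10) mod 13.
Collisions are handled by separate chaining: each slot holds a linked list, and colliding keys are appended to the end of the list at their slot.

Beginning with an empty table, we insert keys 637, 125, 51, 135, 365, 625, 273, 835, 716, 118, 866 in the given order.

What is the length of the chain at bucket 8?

4

Insert 637: h=10, bucket 10 empty → new chain.
Insert 125: h=7, bucket 7 empty → new chain.
Insert 51: h=12, bucket 12 empty → new chain.
Insert 135: h=0, bucket 0 empty → new chain.
Insert 365: h=8, bucket 8 empty → new chain.
Insert 625: h=8, bucket 8 nonempty → append to chain.
Insert 273: h=10, bucket 10 nonempty → append to chain.
Insert 835: h=4, bucket 4 empty → new chain.
Insert 716: h=8, bucket 8 nonempty → append to chain.
Insert 118: h=8, bucket 8 nonempty → append to chain.
Insert 866: h=7, bucket 7 nonempty → append to chain.
Final buckets:
0: 135
1: ∅
2: ∅
3: ∅
4: 835
5: ∅
6: ∅
7: 125 -> 866
8: 365 -> 625 -> 716 -> 118
9: ∅
10: 637 -> 273
11: ∅
12: 51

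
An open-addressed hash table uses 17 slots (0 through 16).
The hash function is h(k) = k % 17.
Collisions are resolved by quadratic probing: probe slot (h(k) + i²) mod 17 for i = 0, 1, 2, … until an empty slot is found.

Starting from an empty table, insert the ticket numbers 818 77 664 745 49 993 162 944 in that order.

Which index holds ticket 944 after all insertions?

Insert 818: h=2, slot 2 empty → index 2.
Insert 77: h=9, slot 9 empty → index 9.
Insert 664: h=1, slot 1 empty → index 1.
Insert 745: h=14, slot 14 empty → index 14.
Insert 49: h=15, slot 15 empty → index 15.
Insert 993: h=7, slot 7 empty → index 7.
Insert 162: h=9, slot 9 occupied → index 10.
Insert 944: h=9, slots 9,10 occupied → index 13.
Table: [-, 664, 818, -, -, -, -, 993, -, 77, 162, -, -, 944, 745, 49, -]

13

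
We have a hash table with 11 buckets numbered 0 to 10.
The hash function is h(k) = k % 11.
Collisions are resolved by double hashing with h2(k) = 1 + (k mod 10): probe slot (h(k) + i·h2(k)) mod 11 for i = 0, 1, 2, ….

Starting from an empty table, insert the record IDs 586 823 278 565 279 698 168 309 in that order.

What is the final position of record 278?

1

586: h=3 → slot 3
823: h=9 → slot 9
278: h=3, h2=9, probe 3,1 → slot 1
565: h=4 → slot 4
279: h=4, h2=10, probe 4,3,2 → slot 2
698: h=5 → slot 5
168: h=3, h2=9, probe 3,1,10 → slot 10
309: h=1, h2=10, probe 1,0 → slot 0
Table: [309, 278, 279, 586, 565, 698, —, —, —, 823, 168]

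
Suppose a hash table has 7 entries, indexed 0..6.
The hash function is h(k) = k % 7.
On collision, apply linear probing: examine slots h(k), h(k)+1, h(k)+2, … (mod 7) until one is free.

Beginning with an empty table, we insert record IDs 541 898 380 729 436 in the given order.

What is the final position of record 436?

5

541 hashes to 2; slot 2 is free => place at 2.
898 hashes to 2; 2 taken => place at 3.
380 hashes to 2; 2,3 taken => place at 4.
729 hashes to 1; slot 1 is free => place at 1.
436 hashes to 2; 2,3,4 taken => place at 5.
Table: [-, 729, 541, 898, 380, 436, -]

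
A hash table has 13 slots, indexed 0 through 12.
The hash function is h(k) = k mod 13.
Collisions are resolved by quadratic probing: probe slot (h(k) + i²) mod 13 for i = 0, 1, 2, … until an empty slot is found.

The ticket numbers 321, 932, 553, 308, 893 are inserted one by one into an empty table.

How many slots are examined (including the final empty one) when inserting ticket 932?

321: h=9 -> slot 9
932: h=9, probe 9,10 -> slot 10
553: h=7 -> slot 7
308: h=9, probe 9,10,0 -> slot 0
893: h=9, probe 9,10,0,5 -> slot 5
Table: [308, —, —, —, —, 893, —, 553, —, 321, 932, —, —]

2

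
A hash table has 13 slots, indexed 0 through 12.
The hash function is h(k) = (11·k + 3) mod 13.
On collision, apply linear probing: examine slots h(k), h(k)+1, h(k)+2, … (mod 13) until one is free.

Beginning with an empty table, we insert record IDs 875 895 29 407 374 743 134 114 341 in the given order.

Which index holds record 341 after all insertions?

2

875 hashes to 8; slot 8 is free => place at 8.
895 hashes to 7; slot 7 is free => place at 7.
29 hashes to 10; slot 10 is free => place at 10.
407 hashes to 8; 8 taken => place at 9.
374 hashes to 9; 9,10 taken => place at 11.
743 hashes to 12; slot 12 is free => place at 12.
134 hashes to 8; 8,9,10,11,12 taken => place at 0.
114 hashes to 9; 9,10,11,12,0 taken => place at 1.
341 hashes to 10; 10,11,12,0,1 taken => place at 2.
Table: [134, 114, 341, —, —, —, —, 895, 875, 407, 29, 374, 743]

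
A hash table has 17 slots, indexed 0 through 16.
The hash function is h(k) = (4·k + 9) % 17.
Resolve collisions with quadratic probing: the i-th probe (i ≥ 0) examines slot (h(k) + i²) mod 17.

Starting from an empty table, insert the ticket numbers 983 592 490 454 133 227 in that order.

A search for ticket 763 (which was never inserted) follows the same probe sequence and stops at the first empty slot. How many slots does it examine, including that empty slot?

Insert 983: h=14, slot 14 empty → index 14.
Insert 592: h=14, slot 14 occupied → index 15.
Insert 490: h=14, slots 14,15 occupied → index 1.
Insert 454: h=6, slot 6 empty → index 6.
Insert 133: h=14, slots 14,15,1,6 occupied → index 13.
Insert 227: h=16, slot 16 empty → index 16.
Table: [_, 490, _, _, _, _, 454, _, _, _, _, _, _, 133, 983, 592, 227]
Lookup 763: h=1, probe 1,2 → slot 2 empty, not found.

2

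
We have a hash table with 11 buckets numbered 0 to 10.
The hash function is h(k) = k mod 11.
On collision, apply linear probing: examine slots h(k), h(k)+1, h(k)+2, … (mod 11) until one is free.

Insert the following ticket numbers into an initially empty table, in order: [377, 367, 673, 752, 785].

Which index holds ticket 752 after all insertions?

Insert 377: h=3, slot 3 empty => index 3.
Insert 367: h=4, slot 4 empty => index 4.
Insert 673: h=2, slot 2 empty => index 2.
Insert 752: h=4, slot 4 occupied => index 5.
Insert 785: h=4, slots 4,5 occupied => index 6.
Table: [—, —, 673, 377, 367, 752, 785, —, —, —, —]

5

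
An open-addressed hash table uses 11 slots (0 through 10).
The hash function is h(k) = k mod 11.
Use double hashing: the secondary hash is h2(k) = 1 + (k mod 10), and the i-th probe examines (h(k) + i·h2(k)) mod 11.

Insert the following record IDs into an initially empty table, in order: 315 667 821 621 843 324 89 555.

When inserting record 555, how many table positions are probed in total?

Insert 315: h=7, slot 7 empty → index 7.
Insert 667: h=7, h2=8, slot 7 occupied → index 4.
Insert 821: h=7, h2=2, slot 7 occupied → index 9.
Insert 621: h=5, slot 5 empty → index 5.
Insert 843: h=7, h2=4, slot 7 occupied → index 0.
Insert 324: h=5, h2=5, slot 5 occupied → index 10.
Insert 89: h=1, slot 1 empty → index 1.
Insert 555: h=5, h2=6, slots 5,0 occupied → index 6.
Table: [843, 89, -, -, 667, 621, 555, 315, -, 821, 324]

3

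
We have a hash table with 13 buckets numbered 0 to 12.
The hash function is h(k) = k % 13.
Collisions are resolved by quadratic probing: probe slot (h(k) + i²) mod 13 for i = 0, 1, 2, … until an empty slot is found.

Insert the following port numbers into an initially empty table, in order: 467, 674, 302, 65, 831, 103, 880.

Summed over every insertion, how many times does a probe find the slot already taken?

467: h=12 -> slot 12
674: h=11 -> slot 11
302: h=3 -> slot 3
65: h=0 -> slot 0
831: h=12, probe 12,0,3,8 -> slot 8
103: h=12, probe 12,0,3,8,2 -> slot 2
880: h=9 -> slot 9
Table: [65, ∅, 103, 302, ∅, ∅, ∅, ∅, 831, 880, ∅, 674, 467]

7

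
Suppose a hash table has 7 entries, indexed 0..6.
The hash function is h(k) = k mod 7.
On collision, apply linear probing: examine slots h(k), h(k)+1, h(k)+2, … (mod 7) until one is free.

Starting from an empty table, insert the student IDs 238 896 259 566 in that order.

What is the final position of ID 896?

1

238 hashes to 0; slot 0 is free -> place at 0.
896 hashes to 0; 0 taken -> place at 1.
259 hashes to 0; 0,1 taken -> place at 2.
566 hashes to 6; slot 6 is free -> place at 6.
Table: [238, 896, 259, —, —, —, 566]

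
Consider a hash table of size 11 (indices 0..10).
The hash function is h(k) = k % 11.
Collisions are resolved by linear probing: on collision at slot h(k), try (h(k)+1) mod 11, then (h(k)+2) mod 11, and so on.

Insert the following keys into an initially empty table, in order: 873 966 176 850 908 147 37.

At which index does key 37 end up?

873 hashes to 4; slot 4 is free → place at 4.
966 hashes to 9; slot 9 is free → place at 9.
176 hashes to 0; slot 0 is free → place at 0.
850 hashes to 3; slot 3 is free → place at 3.
908 hashes to 6; slot 6 is free → place at 6.
147 hashes to 4; 4 taken → place at 5.
37 hashes to 4; 4,5,6 taken → place at 7.
Table: [176, —, —, 850, 873, 147, 908, 37, —, 966, —]

7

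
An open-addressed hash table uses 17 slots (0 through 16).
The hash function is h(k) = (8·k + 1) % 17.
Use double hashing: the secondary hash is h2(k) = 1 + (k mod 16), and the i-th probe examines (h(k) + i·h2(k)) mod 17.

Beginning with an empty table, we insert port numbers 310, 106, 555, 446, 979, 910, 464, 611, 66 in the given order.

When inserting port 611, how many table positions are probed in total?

310: h=16 → slot 16
106: h=16, h2=11, probe 16,10 → slot 10
555: h=4 → slot 4
446: h=16, h2=15, probe 16,14 → slot 14
979: h=13 → slot 13
910: h=5 → slot 5
464: h=7 → slot 7
611: h=10, h2=4, probe 10,14,1 → slot 1
66: h=2 → slot 2
Table: [_, 611, 66, _, 555, 910, _, 464, _, _, 106, _, _, 979, 446, _, 310]

3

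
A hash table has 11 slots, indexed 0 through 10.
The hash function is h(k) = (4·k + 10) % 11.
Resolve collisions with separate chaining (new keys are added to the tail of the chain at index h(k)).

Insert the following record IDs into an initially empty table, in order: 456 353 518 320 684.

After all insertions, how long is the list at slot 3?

Insert 456: h=8, bucket 8 empty -> new chain.
Insert 353: h=3, bucket 3 empty -> new chain.
Insert 518: h=3, bucket 3 nonempty -> append to chain.
Insert 320: h=3, bucket 3 nonempty -> append to chain.
Insert 684: h=7, bucket 7 empty -> new chain.
Final buckets:
0: —
1: —
2: —
3: 353 -> 518 -> 320
4: —
5: —
6: —
7: 684
8: 456
9: —
10: —

3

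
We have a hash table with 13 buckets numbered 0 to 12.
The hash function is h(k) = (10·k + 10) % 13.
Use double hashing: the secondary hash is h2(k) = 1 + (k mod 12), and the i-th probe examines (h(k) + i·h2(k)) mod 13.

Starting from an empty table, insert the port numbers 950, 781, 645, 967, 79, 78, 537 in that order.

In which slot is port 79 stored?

Insert 950: h=7, slot 7 empty => index 7.
Insert 781: h=7, h2=2, slot 7 occupied => index 9.
Insert 645: h=12, slot 12 empty => index 12.
Insert 967: h=8, slot 8 empty => index 8.
Insert 79: h=7, h2=8, slot 7 occupied => index 2.
Insert 78: h=10, slot 10 empty => index 10.
Insert 537: h=11, slot 11 empty => index 11.
Table: [—, —, 79, —, —, —, —, 950, 967, 781, 78, 537, 645]

2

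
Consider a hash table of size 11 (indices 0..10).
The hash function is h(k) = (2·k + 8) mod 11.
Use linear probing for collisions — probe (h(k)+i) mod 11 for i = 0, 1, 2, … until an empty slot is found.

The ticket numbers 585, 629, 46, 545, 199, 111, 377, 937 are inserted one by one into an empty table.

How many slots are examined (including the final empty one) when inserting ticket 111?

Insert 585: h=1, slot 1 empty => index 1.
Insert 629: h=1, slot 1 occupied => index 2.
Insert 46: h=1, slots 1,2 occupied => index 3.
Insert 545: h=9, slot 9 empty => index 9.
Insert 199: h=10, slot 10 empty => index 10.
Insert 111: h=10, slot 10 occupied => index 0.
Insert 377: h=3, slot 3 occupied => index 4.
Insert 937: h=1, slots 1,2,3,4 occupied => index 5.
Table: [111, 585, 629, 46, 377, 937, ∅, ∅, ∅, 545, 199]

2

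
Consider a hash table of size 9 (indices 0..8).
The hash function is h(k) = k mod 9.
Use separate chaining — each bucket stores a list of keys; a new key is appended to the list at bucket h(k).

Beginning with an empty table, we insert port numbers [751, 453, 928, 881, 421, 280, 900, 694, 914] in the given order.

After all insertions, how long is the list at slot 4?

751 -> bucket 4
453 -> bucket 3
928 -> bucket 1
881 -> bucket 8
421 -> bucket 7
280 -> bucket 1 (collision)
900 -> bucket 0
694 -> bucket 1 (collision)
914 -> bucket 5
Final buckets:
0: 900
1: 928 -> 280 -> 694
2: -
3: 453
4: 751
5: 914
6: -
7: 421
8: 881

1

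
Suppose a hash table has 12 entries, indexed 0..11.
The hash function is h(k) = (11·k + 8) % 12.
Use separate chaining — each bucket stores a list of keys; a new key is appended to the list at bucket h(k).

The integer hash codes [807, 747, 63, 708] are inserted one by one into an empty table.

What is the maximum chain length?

807 → bucket 5
747 → bucket 5 (collision)
63 → bucket 5 (collision)
708 → bucket 8
Final buckets:
0: -
1: -
2: -
3: -
4: -
5: 807 -> 747 -> 63
6: -
7: -
8: 708
9: -
10: -
11: -

3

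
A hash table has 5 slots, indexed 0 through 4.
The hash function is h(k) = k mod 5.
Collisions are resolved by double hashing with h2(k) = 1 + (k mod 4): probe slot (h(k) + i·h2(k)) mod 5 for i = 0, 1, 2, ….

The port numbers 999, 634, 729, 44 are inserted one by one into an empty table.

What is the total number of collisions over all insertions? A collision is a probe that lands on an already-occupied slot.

3

999: h=4 → slot 4
634: h=4, h2=3, probe 4,2 → slot 2
729: h=4, h2=2, probe 4,1 → slot 1
44: h=4, h2=1, probe 4,0 → slot 0
Table: [44, 729, 634, —, 999]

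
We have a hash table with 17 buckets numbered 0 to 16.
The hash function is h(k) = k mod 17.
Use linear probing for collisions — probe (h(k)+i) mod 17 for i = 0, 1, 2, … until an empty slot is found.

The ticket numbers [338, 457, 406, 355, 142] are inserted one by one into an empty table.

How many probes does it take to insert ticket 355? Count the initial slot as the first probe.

338: h=15 → slot 15
457: h=15, probe 15,16 → slot 16
406: h=15, probe 15,16,0 → slot 0
355: h=15, probe 15,16,0,1 → slot 1
142: h=6 → slot 6
Table: [406, 355, -, -, -, -, 142, -, -, -, -, -, -, -, -, 338, 457]

4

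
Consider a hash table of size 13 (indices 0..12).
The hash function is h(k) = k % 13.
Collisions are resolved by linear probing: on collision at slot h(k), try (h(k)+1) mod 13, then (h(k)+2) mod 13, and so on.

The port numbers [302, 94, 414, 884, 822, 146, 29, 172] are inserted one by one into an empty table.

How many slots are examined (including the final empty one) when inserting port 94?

302 hashes to 3; slot 3 is free => place at 3.
94 hashes to 3; 3 taken => place at 4.
414 hashes to 11; slot 11 is free => place at 11.
884 hashes to 0; slot 0 is free => place at 0.
822 hashes to 3; 3,4 taken => place at 5.
146 hashes to 3; 3,4,5 taken => place at 6.
29 hashes to 3; 3,4,5,6 taken => place at 7.
172 hashes to 3; 3,4,5,6,7 taken => place at 8.
Table: [884, —, —, 302, 94, 822, 146, 29, 172, —, —, 414, —]

2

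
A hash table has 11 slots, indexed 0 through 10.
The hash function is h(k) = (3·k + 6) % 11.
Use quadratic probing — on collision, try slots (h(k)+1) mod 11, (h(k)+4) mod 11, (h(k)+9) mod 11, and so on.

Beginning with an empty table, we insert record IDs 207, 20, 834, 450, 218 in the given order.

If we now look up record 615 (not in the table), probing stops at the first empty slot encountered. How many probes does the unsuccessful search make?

3

207: h=0 => slot 0
20: h=0, probe 0,1 => slot 1
834: h=0, probe 0,1,4 => slot 4
450: h=3 => slot 3
218: h=0, probe 0,1,4,9 => slot 9
Table: [207, 20, _, 450, 834, _, _, _, _, 218, _]
Lookup 615: h=3, probe 3,4,7 → slot 7 empty, not found.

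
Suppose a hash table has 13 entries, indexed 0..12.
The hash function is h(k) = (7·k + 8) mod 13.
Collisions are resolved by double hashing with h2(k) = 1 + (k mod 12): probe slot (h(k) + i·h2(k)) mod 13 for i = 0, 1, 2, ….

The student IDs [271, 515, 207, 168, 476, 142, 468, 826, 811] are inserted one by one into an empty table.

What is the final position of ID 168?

Insert 271: h=7, slot 7 empty => index 7.
Insert 515: h=12, slot 12 empty => index 12.
Insert 207: h=1, slot 1 empty => index 1.
Insert 168: h=1, h2=1, slot 1 occupied => index 2.
Insert 476: h=12, h2=9, slot 12 occupied => index 8.
Insert 142: h=1, h2=11, slots 1,12 occupied => index 10.
Insert 468: h=8, h2=1, slot 8 occupied => index 9.
Insert 826: h=5, slot 5 empty => index 5.
Insert 811: h=4, slot 4 empty => index 4.
Table: [., 207, 168, ., 811, 826, ., 271, 476, 468, 142, ., 515]

2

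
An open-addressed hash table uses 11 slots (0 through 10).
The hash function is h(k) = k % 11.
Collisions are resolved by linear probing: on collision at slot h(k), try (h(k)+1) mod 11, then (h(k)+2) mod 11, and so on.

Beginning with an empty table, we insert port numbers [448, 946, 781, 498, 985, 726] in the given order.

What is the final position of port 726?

Insert 448: h=8, slot 8 empty → index 8.
Insert 946: h=0, slot 0 empty → index 0.
Insert 781: h=0, slot 0 occupied → index 1.
Insert 498: h=3, slot 3 empty → index 3.
Insert 985: h=6, slot 6 empty → index 6.
Insert 726: h=0, slots 0,1 occupied → index 2.
Table: [946, 781, 726, 498, _, _, 985, _, 448, _, _]

2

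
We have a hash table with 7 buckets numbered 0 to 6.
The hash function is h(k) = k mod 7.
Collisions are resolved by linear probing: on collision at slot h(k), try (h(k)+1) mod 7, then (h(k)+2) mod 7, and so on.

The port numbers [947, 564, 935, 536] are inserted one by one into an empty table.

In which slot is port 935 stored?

Insert 947: h=2, slot 2 empty → index 2.
Insert 564: h=4, slot 4 empty → index 4.
Insert 935: h=4, slot 4 occupied → index 5.
Insert 536: h=4, slots 4,5 occupied → index 6.
Table: [-, -, 947, -, 564, 935, 536]

5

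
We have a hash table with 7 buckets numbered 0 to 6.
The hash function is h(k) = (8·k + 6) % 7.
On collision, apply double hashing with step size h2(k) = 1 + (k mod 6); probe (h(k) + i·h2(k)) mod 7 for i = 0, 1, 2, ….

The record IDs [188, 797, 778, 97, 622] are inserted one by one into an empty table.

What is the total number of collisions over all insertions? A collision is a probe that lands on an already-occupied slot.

4

188 hashes to 5; slot 5 is free => place at 5.
797 hashes to 5, h2=6; 5 taken => place at 4.
778 hashes to 0; slot 0 is free => place at 0.
97 hashes to 5, h2=2; 5,0 taken => place at 2.
622 hashes to 5, h2=5; 5 taken => place at 3.
Table: [778, _, 97, 622, 797, 188, _]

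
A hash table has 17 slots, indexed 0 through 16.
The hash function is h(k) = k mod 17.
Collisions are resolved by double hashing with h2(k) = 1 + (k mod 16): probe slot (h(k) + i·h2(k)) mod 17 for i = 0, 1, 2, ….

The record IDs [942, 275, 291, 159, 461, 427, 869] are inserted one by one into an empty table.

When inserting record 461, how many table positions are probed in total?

2

Insert 942: h=7, slot 7 empty → index 7.
Insert 275: h=3, slot 3 empty → index 3.
Insert 291: h=2, slot 2 empty → index 2.
Insert 159: h=6, slot 6 empty → index 6.
Insert 461: h=2, h2=14, slot 2 occupied → index 16.
Insert 427: h=2, h2=12, slot 2 occupied → index 14.
Insert 869: h=2, h2=6, slot 2 occupied → index 8.
Table: [., ., 291, 275, ., ., 159, 942, 869, ., ., ., ., ., 427, ., 461]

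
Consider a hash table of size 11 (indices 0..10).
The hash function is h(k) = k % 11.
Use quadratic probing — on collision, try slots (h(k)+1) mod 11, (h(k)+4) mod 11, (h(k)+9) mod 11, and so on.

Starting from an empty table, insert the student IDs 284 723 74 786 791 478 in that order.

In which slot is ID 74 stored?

1

284 hashes to 9; slot 9 is free -> place at 9.
723 hashes to 8; slot 8 is free -> place at 8.
74 hashes to 8; 8,9 taken -> place at 1.
786 hashes to 5; slot 5 is free -> place at 5.
791 hashes to 10; slot 10 is free -> place at 10.
478 hashes to 5; 5 taken -> place at 6.
Table: [∅, 74, ∅, ∅, ∅, 786, 478, ∅, 723, 284, 791]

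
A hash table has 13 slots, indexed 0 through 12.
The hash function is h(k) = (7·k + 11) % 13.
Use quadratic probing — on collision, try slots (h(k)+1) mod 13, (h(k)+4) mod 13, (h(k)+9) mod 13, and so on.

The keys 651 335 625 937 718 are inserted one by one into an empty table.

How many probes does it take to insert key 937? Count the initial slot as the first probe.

3

651: h=5 => slot 5
335: h=3 => slot 3
625: h=5, probe 5,6 => slot 6
937: h=5, probe 5,6,9 => slot 9
718: h=6, probe 6,7 => slot 7
Table: [∅, ∅, ∅, 335, ∅, 651, 625, 718, ∅, 937, ∅, ∅, ∅]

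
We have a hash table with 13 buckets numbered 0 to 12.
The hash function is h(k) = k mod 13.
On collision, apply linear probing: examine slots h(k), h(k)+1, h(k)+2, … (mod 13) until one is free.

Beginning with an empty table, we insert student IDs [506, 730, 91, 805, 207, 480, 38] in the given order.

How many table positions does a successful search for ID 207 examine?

506: h=12 → slot 12
730: h=2 → slot 2
91: h=0 → slot 0
805: h=12, probe 12,0,1 → slot 1
207: h=12, probe 12,0,1,2,3 → slot 3
480: h=12, probe 12,0,1,2,3,4 → slot 4
38: h=12, probe 12,0,1,2,3,4,5 → slot 5
Table: [91, 805, 730, 207, 480, 38, -, -, -, -, -, -, 506]
Lookup 207: h=12, probe 12,0,1,2,3 → found at 3.

5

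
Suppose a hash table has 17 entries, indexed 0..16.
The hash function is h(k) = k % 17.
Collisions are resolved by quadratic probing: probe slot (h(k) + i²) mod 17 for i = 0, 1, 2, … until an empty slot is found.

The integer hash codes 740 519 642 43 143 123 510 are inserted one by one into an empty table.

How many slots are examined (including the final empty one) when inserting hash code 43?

4

Insert 740: h=9, slot 9 empty → index 9.
Insert 519: h=9, slot 9 occupied → index 10.
Insert 642: h=13, slot 13 empty → index 13.
Insert 43: h=9, slots 9,10,13 occupied → index 1.
Insert 143: h=7, slot 7 empty → index 7.
Insert 123: h=4, slot 4 empty → index 4.
Insert 510: h=0, slot 0 empty → index 0.
Table: [510, 43, ., ., 123, ., ., 143, ., 740, 519, ., ., 642, ., ., .]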